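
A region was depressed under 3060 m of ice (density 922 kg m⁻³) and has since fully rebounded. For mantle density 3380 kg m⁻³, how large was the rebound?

Removing the load lets mantle flow back in; uplift u satisfies ρ_ice t = ρ_m u.
u = t ρ_ice/ρ_m = 3060 m × 922/3380 = 835 m.

835 m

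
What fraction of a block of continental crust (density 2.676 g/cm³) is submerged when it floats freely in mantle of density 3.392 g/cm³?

0.789

Submerged fraction = ρ_obj/ρ_fluid = 2.676/3.392 = 0.789.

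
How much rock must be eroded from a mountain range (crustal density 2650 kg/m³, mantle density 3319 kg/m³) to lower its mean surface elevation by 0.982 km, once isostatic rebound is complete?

4.87 km

Net drop Δ = e − u = e − e ρ_c/ρ_m = e (ρ_m − ρ_c)/ρ_m.
e = Δ ρ_m/(ρ_m − ρ_c) = 0.982 km × 3319/669 = 4.87 km.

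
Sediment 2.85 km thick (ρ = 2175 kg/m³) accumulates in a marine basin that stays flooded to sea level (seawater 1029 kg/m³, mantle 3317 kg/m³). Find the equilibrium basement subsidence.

1.43 km

Submarine loading: the sediment displaces seawater, and the subsidence is in turn flooded, so s (ρ_m − ρ_w) = t (ρ_sed − ρ_w).
s = 2.85 km × (2175 − 1029) / (3317 − 1029) = 1.43 km.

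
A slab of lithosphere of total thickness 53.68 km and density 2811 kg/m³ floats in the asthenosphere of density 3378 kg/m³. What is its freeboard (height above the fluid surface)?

9.01 km

Floating equilibrium: submerged depth d = t ρ_obj/ρ_fluid = 53.68 km × 2811/3378 = 44.67 km.
Freeboard = t − d = 53.68 km − 44.67 km = 9.01 km.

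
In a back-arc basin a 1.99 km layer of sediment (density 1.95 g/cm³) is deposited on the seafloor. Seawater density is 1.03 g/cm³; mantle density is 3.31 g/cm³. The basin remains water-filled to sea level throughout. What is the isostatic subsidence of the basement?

Submarine loading: the sediment displaces seawater, and the subsidence is in turn flooded, so s (ρ_m − ρ_w) = t (ρ_sed − ρ_w).
s = 1.99 km × (1.95 − 1.03) / (3.31 − 1.03) = 0.803 km.

0.803 km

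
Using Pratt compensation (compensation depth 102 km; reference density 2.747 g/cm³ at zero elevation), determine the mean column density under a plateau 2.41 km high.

2.68 g/cm³

Pratt balance: ρ_ref D = ρ (D + h).
ρ = ρ_ref D/(D + h) = 2.747 × 102 km/(102 km + 2.41 km) = 2.68 g/cm³.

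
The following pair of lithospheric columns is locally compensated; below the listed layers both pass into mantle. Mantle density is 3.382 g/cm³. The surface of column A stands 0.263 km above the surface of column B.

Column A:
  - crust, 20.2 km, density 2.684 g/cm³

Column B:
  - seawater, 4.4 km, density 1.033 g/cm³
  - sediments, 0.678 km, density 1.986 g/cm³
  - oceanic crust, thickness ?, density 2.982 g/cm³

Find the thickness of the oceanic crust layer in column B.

4.82 km

Take the compensation level at the base of the deeper column (depth z_c below the surface of column A) and equate Σ ρ_i t_i down to z_c; mantle fills any gap and the z_c terms cancel.
Column A: 20.2×2.684 + (z_c − 20.2)×3.382
Column B: 0.263×0 + 4.4×1.033 + 0.678×1.986 + x×2.982 + (z_c − 0.263 − 5.078 − x)×3.382
The z_c×3.382 term appears on both sides and cancels. Collect the known terms of each column as K = Σ(ρt)_known − 3.382 × (depth of known layers): K_A = 54.2168 − 3.382×20.2 = −14.0996; K_B = 5.891708 − 3.382×(0.263 + 5.078) = −12.171554.
Balance: K_A = K_B − x×(3.382 − 2.982), so x = (K_B − K_A)/(3.382 − 2.982) = 1.92805/0.4 = 4.82 km.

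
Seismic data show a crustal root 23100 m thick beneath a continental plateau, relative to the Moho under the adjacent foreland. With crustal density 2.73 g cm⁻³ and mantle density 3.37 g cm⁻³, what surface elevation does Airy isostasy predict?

For local isostatic compensation: ρ_c h = (ρ_m − ρ_c) r.
h = r (ρ_m − ρ_c) / ρ_c = 23100 m × (3.37 − 2.73) / 2.73 = 5420 m.

5420 m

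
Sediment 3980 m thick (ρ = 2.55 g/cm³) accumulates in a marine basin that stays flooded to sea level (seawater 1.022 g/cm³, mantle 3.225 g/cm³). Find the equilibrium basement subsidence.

2760 m

Submarine loading: the sediment displaces seawater, and the subsidence is in turn flooded, so s (ρ_m − ρ_w) = t (ρ_sed − ρ_w).
s = 3980 m × (2.55 − 1.022) / (3.225 − 1.022) = 2760 m.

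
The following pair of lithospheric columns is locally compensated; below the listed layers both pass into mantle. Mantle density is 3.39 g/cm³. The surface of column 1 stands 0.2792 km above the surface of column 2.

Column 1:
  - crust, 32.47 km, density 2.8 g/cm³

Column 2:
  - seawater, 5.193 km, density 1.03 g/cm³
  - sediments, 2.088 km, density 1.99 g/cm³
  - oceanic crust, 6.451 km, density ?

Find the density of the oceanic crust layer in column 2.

2.92 g/cm³

Take the compensation level at the base of the deeper column (depth z_c below the surface of column 1) and equate Σ ρ_i t_i down to z_c; mantle fills any gap and the z_c terms cancel.
Column 1: 32.47×2.8 + (z_c − 32.47)×3.39
Column 2: 0.2792×0 + 5.193×1.03 + 2.088×1.99 + 6.451×ρ + (z_c − 0.2792 − 13.732)×3.39
The z_c×3.39 term appears on both sides and cancels. Collect the known terms of each column as K = Σ(ρt)_known − 3.39 × (depth of known layers): K_1 = 90.916 − 3.39×32.47 = −19.1573; K_2 = 9.50391 − 3.39×(0.2792 + 13.732) = −37.994058.
Balance: K_1 = K_2 + 6.451×ρ, so ρ = (K_1 − K_2)/6.451 = 18.8368/6.451 = 2.92 g/cm³.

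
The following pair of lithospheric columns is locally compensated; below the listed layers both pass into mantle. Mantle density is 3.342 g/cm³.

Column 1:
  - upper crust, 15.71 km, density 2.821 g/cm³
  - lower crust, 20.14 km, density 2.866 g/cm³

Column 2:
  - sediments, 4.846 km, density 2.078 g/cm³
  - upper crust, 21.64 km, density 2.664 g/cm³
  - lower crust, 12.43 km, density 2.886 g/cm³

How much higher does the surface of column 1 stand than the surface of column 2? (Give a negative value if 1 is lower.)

−2.6 km

For any compensation level in the mantle, the mantle terms cancel and isostasy reduces to e = (Σt_1 − Σt_2) − (Σ(ρt)_1 − Σ(ρt)_2) / ρ_m.
Σt_1 = 35.85 km; Σt_2 = 38.916 km; Σ(ρt)_1 = 102.03915; Σ(ρt)_2 = 103.591928 (in km·g/cm³).
e = (35.85 − 38.916) − (102.03915 − 103.591928) / 3.342 = −2.6 km.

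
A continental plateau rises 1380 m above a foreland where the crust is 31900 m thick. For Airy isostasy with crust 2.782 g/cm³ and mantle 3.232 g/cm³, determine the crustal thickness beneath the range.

Root depth r = h ρ_c / (ρ_m − ρ_c) = 1380 m × 2.782 / 0.45 = 8531 m.
Total thickness = T + h + r = 31900 m + 1380 m + 8531 m = 41800 m.

41800 m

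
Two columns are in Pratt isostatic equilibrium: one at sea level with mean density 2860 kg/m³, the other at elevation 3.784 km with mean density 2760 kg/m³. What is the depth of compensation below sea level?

104 km

ρ_ref D = ρ (D + h) → D (ρ_ref − ρ) = ρ h.
D = ρ h/(ρ_ref − ρ) = 2760 × 3.784 km/(2860 − 2760) = 104 km.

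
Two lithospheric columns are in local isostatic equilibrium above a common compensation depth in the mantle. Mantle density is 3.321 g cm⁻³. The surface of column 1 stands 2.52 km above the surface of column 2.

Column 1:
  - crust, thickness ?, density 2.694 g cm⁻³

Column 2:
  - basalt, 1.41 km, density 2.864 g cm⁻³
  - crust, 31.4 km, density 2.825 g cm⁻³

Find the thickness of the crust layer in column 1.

Take the compensation level at the base of the deeper column (depth z_c below the surface of column 1) and equate Σ ρ_i t_i down to z_c; mantle fills any gap and the z_c terms cancel.
Column 1: x×2.694 + (z_c − 0 − x)×3.321
Column 2: 2.52×0 + 1.41×2.864 + 31.4×2.825 + (z_c − 2.52 − 32.81)×3.321
The z_c×3.321 term appears on both sides and cancels. Collect the known terms of each column as K = Σ(ρt)_known − 3.321 × (depth of known layers): K_1 = 0 − 3.321×0 = 0; K_2 = 92.74324 − 3.321×(2.52 + 32.81) = −24.58769.
Balance: K_1 − x×(3.321 − 2.694) = K_2, so x = (K_1 − K_2)/(3.321 − 2.694) = 24.5877/0.627 = 39.2 km.

39.2 km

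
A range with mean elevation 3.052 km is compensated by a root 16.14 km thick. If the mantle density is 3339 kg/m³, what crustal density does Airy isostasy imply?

2810 kg/m³

ρ_c h = (ρ_m − ρ_c) r → ρ_c (h + r) = ρ_m r → ρ_c = ρ_m r / (h + r).
ρ_c = 3339 × 16.14 km / (3.052 km + 16.14 km) = 2810 kg/m³.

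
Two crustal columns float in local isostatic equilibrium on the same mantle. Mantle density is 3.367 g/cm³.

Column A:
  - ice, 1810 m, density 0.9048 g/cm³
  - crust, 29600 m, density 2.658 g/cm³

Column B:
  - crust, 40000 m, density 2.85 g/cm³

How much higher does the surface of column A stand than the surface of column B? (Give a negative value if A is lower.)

For any compensation level in the mantle, the mantle terms cancel and isostasy reduces to e = (Σt_A − Σt_B) − (Σ(ρt)_A − Σ(ρt)_B) / ρ_m.
Σt_A = 31410 m; Σt_B = 40000 m; Σ(ρt)_A = 80314.488; Σ(ρt)_B = 114000 (in m·g/cm³).
e = (31410 − 40000) − (80314.488 − 114000) / 3.367 = 1410 m.

1410 m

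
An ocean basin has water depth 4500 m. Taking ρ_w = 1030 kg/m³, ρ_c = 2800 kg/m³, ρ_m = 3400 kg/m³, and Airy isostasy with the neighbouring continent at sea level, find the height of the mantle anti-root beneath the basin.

Isostatic balance requires: replacing crust with seawater at the top is compensated by replacing crust with mantle at the base: d (ρ_c − ρ_w) = a (ρ_m − ρ_c).
a = d (ρ_c − ρ_w)/(ρ_m − ρ_c) = 4500 m × 1770/600 = 13300 m.

13300 m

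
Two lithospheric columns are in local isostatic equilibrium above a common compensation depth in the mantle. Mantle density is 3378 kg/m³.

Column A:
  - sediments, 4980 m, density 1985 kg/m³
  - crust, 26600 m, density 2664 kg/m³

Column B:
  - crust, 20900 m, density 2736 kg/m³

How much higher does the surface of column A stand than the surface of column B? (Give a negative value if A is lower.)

3700 m

For any compensation level in the mantle, the mantle terms cancel and isostasy reduces to e = (Σt_A − Σt_B) − (Σ(ρt)_A − Σ(ρt)_B) / ρ_m.
Σt_A = 31580 m; Σt_B = 20900 m; Σ(ρt)_A = 80747700; Σ(ρt)_B = 57182400 (in m·kg/m³).
e = (31580 − 20900) − (80747700 − 57182400) / 3378 = 3700 m.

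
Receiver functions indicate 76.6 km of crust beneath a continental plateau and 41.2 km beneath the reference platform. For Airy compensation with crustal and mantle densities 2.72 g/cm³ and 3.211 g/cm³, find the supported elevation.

5.41 km

Excess crust Δ = 76.6 km − 41.2 km = 35.4 km, split between elevation h and root r with h + r = Δ.
Airy balance ρ_c h = (ρ_m − ρ_c) r gives r = h ρ_c/(ρ_m − ρ_c), so h (1 + ρ_c/(ρ_m − ρ_c)) = Δ, i.e. h = Δ (ρ_m − ρ_c)/ρ_m.
h = 35.4 km × 0.491/3.211 = 5.41 km.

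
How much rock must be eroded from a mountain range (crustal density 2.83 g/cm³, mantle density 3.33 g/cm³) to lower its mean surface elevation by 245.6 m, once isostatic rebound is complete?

1640 m

Net drop Δ = e − u = e − e ρ_c/ρ_m = e (ρ_m − ρ_c)/ρ_m.
e = Δ ρ_m/(ρ_m − ρ_c) = 245.6 m × 3.33/0.5 = 1640 m.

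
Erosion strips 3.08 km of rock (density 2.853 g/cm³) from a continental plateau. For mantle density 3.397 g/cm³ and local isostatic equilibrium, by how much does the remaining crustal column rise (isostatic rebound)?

Unloading: uplift u = e ρ_c/ρ_m = 3.08 km × 2.853/3.397 = 2.59 km.

2.59 km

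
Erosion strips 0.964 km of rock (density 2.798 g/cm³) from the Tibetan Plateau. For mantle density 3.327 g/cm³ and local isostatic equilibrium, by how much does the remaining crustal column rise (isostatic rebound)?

Unloading: uplift u = e ρ_c/ρ_m = 0.964 km × 2.798/3.327 = 0.811 km.

0.811 km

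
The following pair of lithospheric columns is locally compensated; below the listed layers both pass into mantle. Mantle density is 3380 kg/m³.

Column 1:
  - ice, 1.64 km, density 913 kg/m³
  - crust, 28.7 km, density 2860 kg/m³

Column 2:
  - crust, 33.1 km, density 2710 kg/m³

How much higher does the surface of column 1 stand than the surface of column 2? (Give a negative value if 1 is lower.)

For any compensation level in the mantle, the mantle terms cancel and isostasy reduces to e = (Σt_1 − Σt_2) − (Σ(ρt)_1 − Σ(ρt)_2) / ρ_m.
Σt_1 = 30.34 km; Σt_2 = 33.1 km; Σ(ρt)_1 = 83579.32; Σ(ρt)_2 = 89701 (in km·kg/m³).
e = (30.34 − 33.1) − (83579.32 − 89701) / 3380 = −0.949 km.

−0.949 km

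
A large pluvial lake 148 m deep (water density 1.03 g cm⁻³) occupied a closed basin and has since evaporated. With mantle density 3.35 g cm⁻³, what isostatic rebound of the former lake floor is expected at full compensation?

45.5 m

u = d ρ_w/ρ_m = 148 m × 1.03/3.35 = 45.5 m.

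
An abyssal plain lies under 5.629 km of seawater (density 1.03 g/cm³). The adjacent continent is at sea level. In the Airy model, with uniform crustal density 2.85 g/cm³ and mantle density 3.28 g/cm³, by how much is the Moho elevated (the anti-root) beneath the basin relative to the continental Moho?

Equating mass per unit area of the two columns: replacing crust with seawater at the top is compensated by replacing crust with mantle at the base: d (ρ_c − ρ_w) = a (ρ_m − ρ_c).
a = d (ρ_c − ρ_w)/(ρ_m − ρ_c) = 5.629 km × 1.82/0.43 = 23.8 km.

23.8 km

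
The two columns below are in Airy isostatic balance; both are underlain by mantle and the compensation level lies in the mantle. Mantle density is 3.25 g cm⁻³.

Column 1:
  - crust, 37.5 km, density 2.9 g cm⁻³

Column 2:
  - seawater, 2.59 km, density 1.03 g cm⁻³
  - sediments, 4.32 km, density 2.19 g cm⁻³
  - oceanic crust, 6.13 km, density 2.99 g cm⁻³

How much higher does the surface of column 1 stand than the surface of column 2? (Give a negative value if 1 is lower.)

For any compensation level in the mantle, the mantle terms cancel and isostasy reduces to e = (Σt_1 − Σt_2) − (Σ(ρt)_1 − Σ(ρt)_2) / ρ_m.
Σt_1 = 37.5 km; Σt_2 = 13.04 km; Σ(ρt)_1 = 108.75; Σ(ρt)_2 = 30.4572 (in km·g cm⁻³).
e = (37.5 − 13.04) − (108.75 − 30.4572) / 3.25 = 0.37 km.

0.37 km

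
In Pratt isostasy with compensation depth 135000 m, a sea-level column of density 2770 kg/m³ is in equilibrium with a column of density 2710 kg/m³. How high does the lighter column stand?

ρ_ref D = ρ (D + h) → h = D (ρ_ref − ρ)/ρ.
h = 135000 m × (2770 − 2710)/2710 = 2990 m.

2990 m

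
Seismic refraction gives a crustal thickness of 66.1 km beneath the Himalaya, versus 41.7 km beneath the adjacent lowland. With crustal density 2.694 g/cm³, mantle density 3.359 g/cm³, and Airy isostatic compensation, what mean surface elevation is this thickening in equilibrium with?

4.83 km

Excess crust Δ = 66.1 km − 41.7 km = 24.4 km, split between elevation h and root r with h + r = Δ.
Airy balance ρ_c h = (ρ_m − ρ_c) r gives r = h ρ_c/(ρ_m − ρ_c), so h (1 + ρ_c/(ρ_m − ρ_c)) = Δ, i.e. h = Δ (ρ_m − ρ_c)/ρ_m.
h = 24.4 km × 0.665/3.359 = 4.83 km.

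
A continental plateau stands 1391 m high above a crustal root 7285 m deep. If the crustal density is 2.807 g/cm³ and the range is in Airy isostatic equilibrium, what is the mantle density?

3.34 g/cm³

Airy balance: ρ_c h = (ρ_m − ρ_c) r → ρ_m = ρ_c (1 + h/r).
ρ_m = 2.807 × (1 + 1391 m/7285 m) = 3.34 g/cm³.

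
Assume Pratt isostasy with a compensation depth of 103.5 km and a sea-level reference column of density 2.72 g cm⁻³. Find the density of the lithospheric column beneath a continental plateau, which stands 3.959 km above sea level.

2.62 g cm⁻³

Pratt balance: ρ_ref D = ρ (D + h).
ρ = ρ_ref D/(D + h) = 2.72 × 103.5 km/(103.5 km + 3.959 km) = 2.62 g cm⁻³.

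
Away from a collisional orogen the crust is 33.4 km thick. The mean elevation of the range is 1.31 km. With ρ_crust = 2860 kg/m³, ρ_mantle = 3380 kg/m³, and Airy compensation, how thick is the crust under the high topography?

Root depth r = h ρ_c / (ρ_m − ρ_c) = 1.31 km × 2860 / 520 = 7.205 km.
Total thickness = T + h + r = 33.4 km + 1.31 km + 7.205 km = 41.9 km.

41.9 km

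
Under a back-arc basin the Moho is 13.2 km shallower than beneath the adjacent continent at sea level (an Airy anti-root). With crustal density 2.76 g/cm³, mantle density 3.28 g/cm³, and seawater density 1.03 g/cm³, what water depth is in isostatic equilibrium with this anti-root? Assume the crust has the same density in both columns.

3.97 km

Replacing a thickness d of crust by seawater at the top must be balanced by replacing crust with mantle at the base: d (ρ_c − ρ_w) = a (ρ_m − ρ_c).
d = a (ρ_m − ρ_c)/(ρ_c − ρ_w) = 13.2 km × 0.52/1.73 = 3.97 km.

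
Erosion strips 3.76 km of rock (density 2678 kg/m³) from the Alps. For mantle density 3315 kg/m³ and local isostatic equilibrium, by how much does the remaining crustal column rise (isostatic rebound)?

Unloading: uplift u = e ρ_c/ρ_m = 3.76 km × 2678/3315 = 3.04 km.

3.04 km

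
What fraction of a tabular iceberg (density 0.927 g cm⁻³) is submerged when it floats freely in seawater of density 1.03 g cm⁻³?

0.9

Submerged fraction = ρ_obj/ρ_fluid = 0.927/1.03 = 0.9.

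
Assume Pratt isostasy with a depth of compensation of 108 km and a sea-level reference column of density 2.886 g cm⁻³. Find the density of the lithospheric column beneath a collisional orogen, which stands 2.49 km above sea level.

2.82 g cm⁻³

Pratt balance: ρ_ref D = ρ (D + h).
ρ = ρ_ref D/(D + h) = 2.886 × 108 km/(108 km + 2.49 km) = 2.82 g cm⁻³.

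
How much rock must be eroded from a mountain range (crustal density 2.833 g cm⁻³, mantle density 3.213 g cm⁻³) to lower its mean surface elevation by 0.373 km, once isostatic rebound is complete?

Net drop Δ = e − u = e − e ρ_c/ρ_m = e (ρ_m − ρ_c)/ρ_m.
e = Δ ρ_m/(ρ_m − ρ_c) = 0.373 km × 3.213/0.38 = 3.15 km.

3.15 km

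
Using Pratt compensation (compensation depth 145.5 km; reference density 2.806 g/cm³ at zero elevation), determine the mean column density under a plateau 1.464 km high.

Pratt balance: ρ_ref D = ρ (D + h).
ρ = ρ_ref D/(D + h) = 2.806 × 145.5 km/(145.5 km + 1.464 km) = 2.78 g/cm³.

2.78 g/cm³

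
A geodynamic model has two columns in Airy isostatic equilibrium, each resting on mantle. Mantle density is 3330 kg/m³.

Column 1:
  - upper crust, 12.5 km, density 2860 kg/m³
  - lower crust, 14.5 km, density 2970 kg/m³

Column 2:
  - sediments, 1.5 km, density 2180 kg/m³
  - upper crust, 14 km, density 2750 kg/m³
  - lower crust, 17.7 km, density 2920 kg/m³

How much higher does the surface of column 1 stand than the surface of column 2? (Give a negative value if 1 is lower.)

−1.8 km

For any compensation level in the mantle, the mantle terms cancel and isostasy reduces to e = (Σt_1 − Σt_2) − (Σ(ρt)_1 − Σ(ρt)_2) / ρ_m.
Σt_1 = 27 km; Σt_2 = 33.2 km; Σ(ρt)_1 = 78815; Σ(ρt)_2 = 93454 (in km·kg/m³).
e = (27 − 33.2) − (78815 − 93454) / 3330 = −1.8 km.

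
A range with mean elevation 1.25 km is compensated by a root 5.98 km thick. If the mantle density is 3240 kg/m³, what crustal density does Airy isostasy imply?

2680 kg/m³

ρ_c h = (ρ_m − ρ_c) r → ρ_c (h + r) = ρ_m r → ρ_c = ρ_m r / (h + r).
ρ_c = 3240 × 5.98 km / (1.25 km + 5.98 km) = 2680 kg/m³.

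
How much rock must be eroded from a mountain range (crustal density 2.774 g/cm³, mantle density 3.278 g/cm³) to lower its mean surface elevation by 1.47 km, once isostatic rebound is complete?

Net drop Δ = e − u = e − e ρ_c/ρ_m = e (ρ_m − ρ_c)/ρ_m.
e = Δ ρ_m/(ρ_m − ρ_c) = 1.47 km × 3.278/0.504 = 9.56 km.

9.56 km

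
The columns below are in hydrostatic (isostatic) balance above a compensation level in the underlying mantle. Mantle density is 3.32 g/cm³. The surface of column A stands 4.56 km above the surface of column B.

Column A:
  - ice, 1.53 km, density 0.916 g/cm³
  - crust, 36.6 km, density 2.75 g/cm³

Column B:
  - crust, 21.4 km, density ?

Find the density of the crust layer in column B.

Take the compensation level at the base of the deeper column (depth z_c below the surface of column A) and equate Σ ρ_i t_i down to z_c; mantle fills any gap and the z_c terms cancel.
Column A: 1.53×0.916 + 36.6×2.75 + (z_c − 38.13)×3.32
Column B: 4.56×0 + 21.4×ρ + (z_c − 4.56 − 21.4)×3.32
The z_c×3.32 term appears on both sides and cancels. Collect the known terms of each column as K = Σ(ρt)_known − 3.32 × (depth of known layers): K_A = 102.05148 − 3.32×38.13 = −24.54012; K_B = 0 − 3.32×(4.56 + 21.4) = −86.1872.
Balance: K_A = K_B + 21.4×ρ, so ρ = (K_A − K_B)/21.4 = 61.6471/21.4 = 2.88 g/cm³.

2.88 g/cm³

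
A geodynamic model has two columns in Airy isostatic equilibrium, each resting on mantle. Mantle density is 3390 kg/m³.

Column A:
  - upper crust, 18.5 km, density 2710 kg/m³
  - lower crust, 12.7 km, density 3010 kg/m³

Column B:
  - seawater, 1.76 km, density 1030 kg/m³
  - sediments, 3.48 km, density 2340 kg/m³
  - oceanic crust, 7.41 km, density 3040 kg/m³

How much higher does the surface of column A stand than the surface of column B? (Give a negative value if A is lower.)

2.07 km

For any compensation level in the mantle, the mantle terms cancel and isostasy reduces to e = (Σt_A − Σt_B) − (Σ(ρt)_A − Σ(ρt)_B) / ρ_m.
Σt_A = 31.2 km; Σt_B = 12.65 km; Σ(ρt)_A = 88362; Σ(ρt)_B = 32482.4 (in km·kg/m³).
e = (31.2 − 12.65) − (88362 − 32482.4) / 3390 = 2.07 km.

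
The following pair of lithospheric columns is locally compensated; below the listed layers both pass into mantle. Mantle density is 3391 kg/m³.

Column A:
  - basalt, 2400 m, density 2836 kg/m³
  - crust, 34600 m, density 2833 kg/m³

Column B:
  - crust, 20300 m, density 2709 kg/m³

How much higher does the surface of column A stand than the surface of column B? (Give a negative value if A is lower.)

2000 m

For any compensation level in the mantle, the mantle terms cancel and isostasy reduces to e = (Σt_A − Σt_B) − (Σ(ρt)_A − Σ(ρt)_B) / ρ_m.
Σt_A = 37000 m; Σt_B = 20300 m; Σ(ρt)_A = 104828200; Σ(ρt)_B = 54992700 (in m·kg/m³).
e = (37000 − 20300) − (104828200 − 54992700) / 3391 = 2000 m.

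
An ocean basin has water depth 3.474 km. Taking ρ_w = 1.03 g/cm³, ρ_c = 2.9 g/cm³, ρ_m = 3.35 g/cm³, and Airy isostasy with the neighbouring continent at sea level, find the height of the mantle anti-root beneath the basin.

14.4 km

Equating mass per unit area of the two columns: replacing crust with seawater at the top is compensated by replacing crust with mantle at the base: d (ρ_c − ρ_w) = a (ρ_m − ρ_c).
a = d (ρ_c − ρ_w)/(ρ_m − ρ_c) = 3.474 km × 1.87/0.45 = 14.4 km.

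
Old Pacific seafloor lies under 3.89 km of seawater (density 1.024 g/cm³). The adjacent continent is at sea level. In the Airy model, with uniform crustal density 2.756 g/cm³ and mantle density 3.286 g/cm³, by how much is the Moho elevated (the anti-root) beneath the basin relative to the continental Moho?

Equating mass per unit area of the two columns: replacing crust with seawater at the top is compensated by replacing crust with mantle at the base: d (ρ_c − ρ_w) = a (ρ_m − ρ_c).
a = d (ρ_c − ρ_w)/(ρ_m − ρ_c) = 3.89 km × 1.732/0.53 = 12.7 km.

12.7 km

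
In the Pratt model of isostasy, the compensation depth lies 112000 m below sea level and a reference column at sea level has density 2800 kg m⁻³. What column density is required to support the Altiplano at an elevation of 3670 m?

Pratt balance: ρ_ref D = ρ (D + h).
ρ = ρ_ref D/(D + h) = 2800 × 112000 m/(112000 m + 3670 m) = 2710 kg m⁻³.

2710 kg m⁻³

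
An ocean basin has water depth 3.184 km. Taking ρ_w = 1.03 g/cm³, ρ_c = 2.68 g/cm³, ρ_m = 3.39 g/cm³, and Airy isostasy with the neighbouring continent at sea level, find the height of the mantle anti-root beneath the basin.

7.4 km

For local isostatic compensation: replacing crust with seawater at the top is compensated by replacing crust with mantle at the base: d (ρ_c − ρ_w) = a (ρ_m − ρ_c).
a = d (ρ_c − ρ_w)/(ρ_m − ρ_c) = 3.184 km × 1.65/0.71 = 7.4 km.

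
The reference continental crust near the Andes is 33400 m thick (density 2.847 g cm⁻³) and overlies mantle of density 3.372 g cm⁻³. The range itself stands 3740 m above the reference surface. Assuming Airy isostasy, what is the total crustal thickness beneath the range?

57400 m

Root depth r = h ρ_c / (ρ_m − ρ_c) = 3740 m × 2.847 / 0.525 = 20280 m.
Total thickness = T + h + r = 33400 m + 3740 m + 20280 m = 57400 m.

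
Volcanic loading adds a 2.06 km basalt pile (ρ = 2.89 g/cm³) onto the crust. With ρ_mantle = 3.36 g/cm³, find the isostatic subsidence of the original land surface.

1.77 km

Subaerial loading: s = t ρ_load / ρ_m.
s = 2.06 km × 2.89/3.36 = 1.77 km.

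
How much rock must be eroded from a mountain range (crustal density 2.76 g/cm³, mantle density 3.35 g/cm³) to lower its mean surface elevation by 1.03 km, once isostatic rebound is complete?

5.85 km

Net drop Δ = e − u = e − e ρ_c/ρ_m = e (ρ_m − ρ_c)/ρ_m.
e = Δ ρ_m/(ρ_m − ρ_c) = 1.03 km × 3.35/0.59 = 5.85 km.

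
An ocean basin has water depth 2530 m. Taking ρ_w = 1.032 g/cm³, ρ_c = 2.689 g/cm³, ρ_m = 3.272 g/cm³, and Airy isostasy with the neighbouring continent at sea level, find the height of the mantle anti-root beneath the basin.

7190 m

Balancing pressure at the compensation depth: replacing crust with seawater at the top is compensated by replacing crust with mantle at the base: d (ρ_c − ρ_w) = a (ρ_m − ρ_c).
a = d (ρ_c − ρ_w)/(ρ_m − ρ_c) = 2530 m × 1.657/0.583 = 7190 m.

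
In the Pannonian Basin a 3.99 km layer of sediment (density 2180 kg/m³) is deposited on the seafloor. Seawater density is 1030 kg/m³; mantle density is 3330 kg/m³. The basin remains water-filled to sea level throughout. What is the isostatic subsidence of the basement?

2 km

Submarine loading: the sediment displaces seawater, and the subsidence is in turn flooded, so s (ρ_m − ρ_w) = t (ρ_sed − ρ_w).
s = 3.99 km × (2180 − 1030) / (3330 − 1030) = 2 km.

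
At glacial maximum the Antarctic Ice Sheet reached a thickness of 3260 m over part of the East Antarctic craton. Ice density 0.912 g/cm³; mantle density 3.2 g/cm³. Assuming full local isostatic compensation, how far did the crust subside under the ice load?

Balancing pressure at the compensation depth: the ice load ρ_ice t is balanced by mantle displaced below, ρ_m s.
s = t ρ_ice / ρ_m = 3260 m × 0.912/3.2 = 929 m.

929 m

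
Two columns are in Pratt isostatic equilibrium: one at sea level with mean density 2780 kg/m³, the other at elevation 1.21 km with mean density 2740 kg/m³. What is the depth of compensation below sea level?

82.9 km

ρ_ref D = ρ (D + h) → D (ρ_ref − ρ) = ρ h.
D = ρ h/(ρ_ref − ρ) = 2740 × 1.21 km/(2780 − 2740) = 82.9 km.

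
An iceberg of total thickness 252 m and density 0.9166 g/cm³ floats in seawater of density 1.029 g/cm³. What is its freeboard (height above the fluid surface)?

Floating equilibrium: submerged depth d = t ρ_obj/ρ_fluid = 252 m × 0.9166/1.029 = 224.5 m.
Freeboard = t − d = 252 m − 224.5 m = 27.5 m.

27.5 m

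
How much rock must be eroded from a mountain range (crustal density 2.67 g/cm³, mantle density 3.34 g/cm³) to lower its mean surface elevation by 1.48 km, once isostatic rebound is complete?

Net drop Δ = e − u = e − e ρ_c/ρ_m = e (ρ_m − ρ_c)/ρ_m.
e = Δ ρ_m/(ρ_m − ρ_c) = 1.48 km × 3.34/0.67 = 7.38 km.

7.38 km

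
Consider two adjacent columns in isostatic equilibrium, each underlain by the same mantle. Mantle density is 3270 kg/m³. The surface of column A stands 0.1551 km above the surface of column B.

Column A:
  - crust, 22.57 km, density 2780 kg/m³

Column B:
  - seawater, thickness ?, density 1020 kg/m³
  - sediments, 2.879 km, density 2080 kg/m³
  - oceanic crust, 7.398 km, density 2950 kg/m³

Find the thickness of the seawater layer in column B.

2.12 km

Take the compensation level at the base of the deeper column (depth z_c below the surface of column A) and equate Σ ρ_i t_i down to z_c; mantle fills any gap and the z_c terms cancel.
Column A: 22.57×2780 + (z_c − 22.57)×3270
Column B: 0.1551×0 + x×1020 + 2.879×2080 + 7.398×2950 + (z_c − 0.1551 − 10.277 − x)×3270
The z_c×3270 term appears on both sides and cancels. Collect the known terms of each column as K = Σ(ρt)_known − 3270 × (depth of known layers): K_A = 62744.6 − 3270×22.57 = −11059.3; K_B = 27812.42 − 3270×(0.1551 + 10.277) = −6300.547.
Balance: K_A = K_B − x×(3270 − 1020), so x = (K_B − K_A)/(3270 − 1020) = 4758.75/2250 = 2.12 km.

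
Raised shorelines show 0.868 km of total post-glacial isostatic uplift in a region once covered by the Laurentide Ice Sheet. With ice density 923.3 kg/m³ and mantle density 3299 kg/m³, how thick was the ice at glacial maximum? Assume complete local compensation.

u = t ρ_ice/ρ_m → t = u ρ_m/ρ_ice = 0.868 km × 3299/923.3 = 3.1 km.

3.1 km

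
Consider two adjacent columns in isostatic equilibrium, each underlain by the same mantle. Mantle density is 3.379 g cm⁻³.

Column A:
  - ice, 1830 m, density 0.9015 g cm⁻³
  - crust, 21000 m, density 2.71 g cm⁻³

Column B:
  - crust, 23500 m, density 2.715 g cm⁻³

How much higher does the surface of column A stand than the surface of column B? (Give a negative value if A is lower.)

882 m

For any compensation level in the mantle, the mantle terms cancel and isostasy reduces to e = (Σt_A − Σt_B) − (Σ(ρt)_A − Σ(ρt)_B) / ρ_m.
Σt_A = 22830 m; Σt_B = 23500 m; Σ(ρt)_A = 58559.745; Σ(ρt)_B = 63802.5 (in m·g cm⁻³).
e = (22830 − 23500) − (58559.745 − 63802.5) / 3.379 = 882 m.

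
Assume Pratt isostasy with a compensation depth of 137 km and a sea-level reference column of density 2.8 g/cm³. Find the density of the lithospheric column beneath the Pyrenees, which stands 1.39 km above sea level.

2.77 g/cm³

Pratt balance: ρ_ref D = ρ (D + h).
ρ = ρ_ref D/(D + h) = 2.8 × 137 km/(137 km + 1.39 km) = 2.77 g/cm³.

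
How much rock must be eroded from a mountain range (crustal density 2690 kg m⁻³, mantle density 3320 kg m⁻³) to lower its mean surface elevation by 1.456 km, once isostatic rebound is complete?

7.67 km

Net drop Δ = e − u = e − e ρ_c/ρ_m = e (ρ_m − ρ_c)/ρ_m.
e = Δ ρ_m/(ρ_m − ρ_c) = 1.456 km × 3320/630 = 7.67 km.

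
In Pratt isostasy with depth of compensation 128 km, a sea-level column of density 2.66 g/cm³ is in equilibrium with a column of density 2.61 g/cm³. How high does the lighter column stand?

2.45 km

ρ_ref D = ρ (D + h) → h = D (ρ_ref − ρ)/ρ.
h = 128 km × (2.66 − 2.61)/2.61 = 2.45 km.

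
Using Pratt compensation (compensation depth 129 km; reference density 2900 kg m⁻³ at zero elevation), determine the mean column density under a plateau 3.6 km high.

2820 kg m⁻³

Pratt balance: ρ_ref D = ρ (D + h).
ρ = ρ_ref D/(D + h) = 2900 × 129 km/(129 km + 3.6 km) = 2820 kg m⁻³.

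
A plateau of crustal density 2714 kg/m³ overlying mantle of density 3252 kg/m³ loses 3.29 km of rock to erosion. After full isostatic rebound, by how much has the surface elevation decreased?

0.544 km

Rebound u = e ρ_c/ρ_m = 3.29 km × 2714/3252 = 2.746 km.
Net surface drop = e − u = 3.29 km − 2.746 km = e (ρ_m − ρ_c)/ρ_m = 0.544 km.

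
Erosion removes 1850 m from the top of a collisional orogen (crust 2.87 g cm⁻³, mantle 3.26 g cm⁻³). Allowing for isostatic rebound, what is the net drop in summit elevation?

Rebound u = e ρ_c/ρ_m = 1850 m × 2.87/3.26 = 1629 m.
Net surface drop = e − u = 1850 m − 1629 m = e (ρ_m − ρ_c)/ρ_m = 221 m.

221 m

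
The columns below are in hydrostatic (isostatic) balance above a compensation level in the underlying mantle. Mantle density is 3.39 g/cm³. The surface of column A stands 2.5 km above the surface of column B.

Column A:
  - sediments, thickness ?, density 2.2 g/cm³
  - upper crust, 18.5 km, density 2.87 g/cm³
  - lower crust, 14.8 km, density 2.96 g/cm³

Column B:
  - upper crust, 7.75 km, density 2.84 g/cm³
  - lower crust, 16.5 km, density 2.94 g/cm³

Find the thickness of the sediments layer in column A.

Take the compensation level at the base of the deeper column (depth z_c below the surface of column A) and equate Σ ρ_i t_i down to z_c; mantle fills any gap and the z_c terms cancel.
Column A: x×2.2 + 18.5×2.87 + 14.8×2.96 + (z_c − 33.3 − x)×3.39
Column B: 2.5×0 + 7.75×2.84 + 16.5×2.94 + (z_c − 2.5 − 24.25)×3.39
The z_c×3.39 term appears on both sides and cancels. Collect the known terms of each column as K = Σ(ρt)_known − 3.39 × (depth of known layers): K_A = 96.903 − 3.39×33.3 = −15.984; K_B = 70.52 − 3.39×(2.5 + 24.25) = −20.1625.
Balance: K_A − x×(3.39 − 2.2) = K_B, so x = (K_A − K_B)/(3.39 − 2.2) = 4.1785/1.19 = 3.51 km.

3.51 km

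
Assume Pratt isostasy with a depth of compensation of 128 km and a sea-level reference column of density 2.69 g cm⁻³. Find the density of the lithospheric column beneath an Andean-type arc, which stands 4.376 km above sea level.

Pratt balance: ρ_ref D = ρ (D + h).
ρ = ρ_ref D/(D + h) = 2.69 × 128 km/(128 km + 4.376 km) = 2.6 g cm⁻³.

2.6 g cm⁻³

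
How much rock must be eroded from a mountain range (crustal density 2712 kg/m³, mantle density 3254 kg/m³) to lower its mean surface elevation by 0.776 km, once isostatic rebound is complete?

4.66 km

Net drop Δ = e − u = e − e ρ_c/ρ_m = e (ρ_m − ρ_c)/ρ_m.
e = Δ ρ_m/(ρ_m − ρ_c) = 0.776 km × 3254/542 = 4.66 km.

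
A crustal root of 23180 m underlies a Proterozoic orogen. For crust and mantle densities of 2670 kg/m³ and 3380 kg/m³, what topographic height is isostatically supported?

Balancing pressure at the compensation depth: ρ_c h = (ρ_m − ρ_c) r.
h = r (ρ_m − ρ_c) / ρ_c = 23180 m × (3380 − 2670) / 2670 = 6160 m.

6160 m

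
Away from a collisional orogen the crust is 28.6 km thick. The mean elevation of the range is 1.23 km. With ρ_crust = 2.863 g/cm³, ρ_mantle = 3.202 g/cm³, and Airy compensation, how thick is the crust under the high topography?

40.2 km

Root depth r = h ρ_c / (ρ_m − ρ_c) = 1.23 km × 2.863 / 0.339 = 10.39 km.
Total thickness = T + h + r = 28.6 km + 1.23 km + 10.39 km = 40.2 km.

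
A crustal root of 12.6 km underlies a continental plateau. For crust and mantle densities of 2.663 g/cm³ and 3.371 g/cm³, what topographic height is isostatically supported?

Equating mass per unit area of the two columns: ρ_c h = (ρ_m − ρ_c) r.
h = r (ρ_m − ρ_c) / ρ_c = 12.6 km × (3.371 − 2.663) / 2.663 = 3.35 km.

3.35 km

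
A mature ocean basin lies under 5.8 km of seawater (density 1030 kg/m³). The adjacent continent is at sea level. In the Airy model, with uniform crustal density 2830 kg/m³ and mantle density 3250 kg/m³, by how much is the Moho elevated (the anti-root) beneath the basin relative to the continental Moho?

Balancing pressure at the compensation depth: replacing crust with seawater at the top is compensated by replacing crust with mantle at the base: d (ρ_c − ρ_w) = a (ρ_m − ρ_c).
a = d (ρ_c − ρ_w)/(ρ_m − ρ_c) = 5.8 km × 1800/420 = 24.9 km.

24.9 km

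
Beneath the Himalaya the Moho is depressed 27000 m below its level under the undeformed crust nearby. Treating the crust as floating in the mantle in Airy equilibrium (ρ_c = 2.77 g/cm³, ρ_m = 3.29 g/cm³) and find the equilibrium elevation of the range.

For local isostatic compensation: ρ_c h = (ρ_m − ρ_c) r.
h = r (ρ_m − ρ_c) / ρ_c = 27000 m × (3.29 − 2.77) / 2.77 = 5070 m.

5070 m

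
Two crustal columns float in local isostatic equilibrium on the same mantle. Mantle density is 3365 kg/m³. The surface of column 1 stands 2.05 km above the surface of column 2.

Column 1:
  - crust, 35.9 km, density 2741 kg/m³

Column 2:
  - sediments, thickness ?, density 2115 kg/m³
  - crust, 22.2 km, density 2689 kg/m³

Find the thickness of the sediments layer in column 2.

0.397 km

Take the compensation level at the base of the deeper column (depth z_c below the surface of column 1) and equate Σ ρ_i t_i down to z_c; mantle fills any gap and the z_c terms cancel.
Column 1: 35.9×2741 + (z_c − 35.9)×3365
Column 2: 2.05×0 + x×2115 + 22.2×2689 + (z_c − 2.05 − 22.2 − x)×3365
The z_c×3365 term appears on both sides and cancels. Collect the known terms of each column as K = Σ(ρt)_known − 3365 × (depth of known layers): K_1 = 98401.9 − 3365×35.9 = −22401.6; K_2 = 59695.8 − 3365×(2.05 + 22.2) = −21905.45.
Balance: K_1 = K_2 − x×(3365 − 2115), so x = (K_2 − K_1)/(3365 − 2115) = 496.15/1250 = 0.397 km.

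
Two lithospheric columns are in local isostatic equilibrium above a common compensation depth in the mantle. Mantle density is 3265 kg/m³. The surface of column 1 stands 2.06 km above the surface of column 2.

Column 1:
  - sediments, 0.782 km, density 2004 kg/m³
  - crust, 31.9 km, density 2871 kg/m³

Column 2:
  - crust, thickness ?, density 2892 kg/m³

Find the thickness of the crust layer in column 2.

18.3 km

Take the compensation level at the base of the deeper column (depth z_c below the surface of column 1) and equate Σ ρ_i t_i down to z_c; mantle fills any gap and the z_c terms cancel.
Column 1: 0.782×2004 + 31.9×2871 + (z_c − 32.682)×3265
Column 2: 2.06×0 + x×2892 + (z_c − 2.06 − 0 − x)×3265
The z_c×3265 term appears on both sides and cancels. Collect the known terms of each column as K = Σ(ρt)_known − 3265 × (depth of known layers): K_1 = 93152.028 − 3265×32.682 = −13554.702; K_2 = 0 − 3265×(2.06 + 0) = −6725.9.
Balance: K_1 = K_2 − x×(3265 − 2892), so x = (K_2 − K_1)/(3265 − 2892) = 6828.8/373 = 18.3 km.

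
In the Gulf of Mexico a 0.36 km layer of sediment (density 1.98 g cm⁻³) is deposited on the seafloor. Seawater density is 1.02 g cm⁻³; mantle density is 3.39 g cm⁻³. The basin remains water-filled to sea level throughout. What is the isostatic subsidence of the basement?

Submarine loading: the sediment displaces seawater, and the subsidence is in turn flooded, so s (ρ_m − ρ_w) = t (ρ_sed − ρ_w).
s = 0.36 km × (1.98 − 1.02) / (3.39 − 1.02) = 0.146 km.

0.146 km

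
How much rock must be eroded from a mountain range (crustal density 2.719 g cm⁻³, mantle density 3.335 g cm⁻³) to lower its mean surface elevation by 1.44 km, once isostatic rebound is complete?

Net drop Δ = e − u = e − e ρ_c/ρ_m = e (ρ_m − ρ_c)/ρ_m.
e = Δ ρ_m/(ρ_m − ρ_c) = 1.44 km × 3.335/0.616 = 7.8 km.

7.8 km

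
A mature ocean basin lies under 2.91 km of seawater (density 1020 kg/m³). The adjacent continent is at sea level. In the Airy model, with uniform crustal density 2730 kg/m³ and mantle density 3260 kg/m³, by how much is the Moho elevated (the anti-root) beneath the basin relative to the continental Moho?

9.39 km

Equating mass per unit area of the two columns: replacing crust with seawater at the top is compensated by replacing crust with mantle at the base: d (ρ_c − ρ_w) = a (ρ_m − ρ_c).
a = d (ρ_c − ρ_w)/(ρ_m − ρ_c) = 2.91 km × 1710/530 = 9.39 km.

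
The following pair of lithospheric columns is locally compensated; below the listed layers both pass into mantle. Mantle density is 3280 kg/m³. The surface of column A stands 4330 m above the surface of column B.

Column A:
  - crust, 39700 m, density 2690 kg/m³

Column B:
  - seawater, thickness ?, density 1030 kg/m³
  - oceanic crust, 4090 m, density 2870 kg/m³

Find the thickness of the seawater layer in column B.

Take the compensation level at the base of the deeper column (depth z_c below the surface of column A) and equate Σ ρ_i t_i down to z_c; mantle fills any gap and the z_c terms cancel.
Column A: 39700×2690 + (z_c − 39700)×3280
Column B: 4330×0 + x×1030 + 4090×2870 + (z_c − 4330 − 4090 − x)×3280
The z_c×3280 term appears on both sides and cancels. Collect the known terms of each column as K = Σ(ρt)_known − 3280 × (depth of known layers): K_A = 106793000 − 3280×39700 = −23423000; K_B = 11738300 − 3280×(4330 + 4090) = −15879300.
Balance: K_A = K_B − x×(3280 − 1030), so x = (K_B − K_A)/(3280 − 1030) = 7543700/2250 = 3350 m.

3350 m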